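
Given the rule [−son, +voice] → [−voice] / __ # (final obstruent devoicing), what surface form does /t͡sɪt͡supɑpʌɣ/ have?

The only segment in the rule's environment that also matches [−son, +voice] is /ɣ/. Applying [−voice] turns the voiced velar fricative into /x/ (voiceless velar fricative), giving [t͡sɪt͡supɑpʌx].

[t͡sɪt͡supɑpʌx]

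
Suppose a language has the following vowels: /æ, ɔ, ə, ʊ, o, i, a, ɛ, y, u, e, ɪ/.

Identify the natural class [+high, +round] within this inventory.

First, the [+high] segments are /ʊ, i, y, u, ɪ/.
Of those, [+round] leaves /ʊ, y, u/.

ʊ, y, u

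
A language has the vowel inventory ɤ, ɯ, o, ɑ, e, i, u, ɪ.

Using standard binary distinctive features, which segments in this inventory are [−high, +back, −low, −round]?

Checking each segment against [−high], [+back], [−low], [−round]: /ɤ/ (mid back unrounded tense vowel) satisfies every feature; every other segment in the inventory fails at least one.

ɤ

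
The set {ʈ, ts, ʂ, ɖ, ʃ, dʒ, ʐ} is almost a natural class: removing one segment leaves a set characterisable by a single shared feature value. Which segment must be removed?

The remaining segments after removing /ts/ share [−anterior]; /ts/ (voiceless alveolar affricate) is [+anterior]. For every other candidate removal, the leftover set fails to share any single feature value that the removed segment lacks.

ts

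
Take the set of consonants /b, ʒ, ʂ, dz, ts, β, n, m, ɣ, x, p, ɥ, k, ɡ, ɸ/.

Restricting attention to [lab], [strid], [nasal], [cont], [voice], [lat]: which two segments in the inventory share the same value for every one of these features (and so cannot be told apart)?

β, ɥ

/β/ (voiced bilabial fricative) and /ɥ/ (labial-palatal glide) are both [+labial], [−strident], [−nasal], [+continuant], [+voice], [−lateral], so none of the listed features separates them. (They do differ in [sonorant], [round] and [dorsal], which are not among the given features.) Every other pair in the inventory differs on at least one listed feature.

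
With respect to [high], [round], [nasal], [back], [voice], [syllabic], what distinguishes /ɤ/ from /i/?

/ɤ/ (mid back unrounded tense vowel) and /i/ (high front unrounded tense vowel) agree on [-round], [-nasal], [+voice], [+syllabic]. They differ on [high] (/ɤ/ [-], /i/ [+]), [back] (/ɤ/ [+], /i/ [-]).

[high], [back]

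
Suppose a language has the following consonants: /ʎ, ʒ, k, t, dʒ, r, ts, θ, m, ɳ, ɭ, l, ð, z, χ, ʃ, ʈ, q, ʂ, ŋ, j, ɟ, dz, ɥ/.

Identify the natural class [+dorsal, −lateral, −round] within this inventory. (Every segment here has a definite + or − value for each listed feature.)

k, χ, q, ŋ, j, ɟ

Checking each segment against [+dorsal], [−lateral], [−round]: /k/ (voiceless velar stop), /χ/ (voiceless uvular fricative), /q/ (voiceless uvular stop), /ŋ/ (velar nasal), /j/ (palatal glide), /ɟ/ (voiced palatal stop) satisfy every feature; every other segment in the inventory fails at least one.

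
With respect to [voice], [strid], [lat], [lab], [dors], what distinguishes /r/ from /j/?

The two segments share [+voice], [−strident], [−lateral], [−labial]. The only feature from the list on which they differ: /r/ is [−dorsal] while /j/ is [+dorsal].

[dorsal]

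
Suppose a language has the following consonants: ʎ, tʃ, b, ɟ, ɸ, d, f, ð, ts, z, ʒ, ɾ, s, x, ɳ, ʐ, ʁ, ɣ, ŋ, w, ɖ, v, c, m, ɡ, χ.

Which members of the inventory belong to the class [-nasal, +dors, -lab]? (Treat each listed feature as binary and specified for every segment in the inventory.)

ʎ, ɟ, x, ʁ, ɣ, c, ɡ, χ

Checking each segment against [-nasal], [+dorsal], [-labial]: /ʎ/ (palatal lateral approximant), /ɟ/ (voiced palatal stop), /x/ (voiceless velar fricative), /ʁ/ (voiced uvular fricative), /ɣ/ (voiced velar fricative), /c/ (voiceless palatal stop), among others, satisfy every feature; every other segment in the inventory fails at least one.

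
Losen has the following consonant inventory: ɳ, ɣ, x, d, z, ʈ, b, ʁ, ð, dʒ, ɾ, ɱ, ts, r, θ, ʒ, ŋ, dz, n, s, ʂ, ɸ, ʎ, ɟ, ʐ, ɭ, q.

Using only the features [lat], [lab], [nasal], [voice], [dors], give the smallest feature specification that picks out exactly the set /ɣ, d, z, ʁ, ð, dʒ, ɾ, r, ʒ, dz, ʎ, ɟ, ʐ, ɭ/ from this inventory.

[+voice, −nasal, −lab]

Every target segment is [+voice], [−nasal], [−labial]; each remaining inventory member fails at least one of these. Each conjunct is needed — [−nasal, −labial] alone would also admit /x, ʈ, ts, θ, …/; [+voice, −labial] alone would also admit /ɳ, ŋ, n/; [+voice, −nasal] alone would also admit /b/ — and no other combination of two listed features has exactly this extension, so three is the minimum.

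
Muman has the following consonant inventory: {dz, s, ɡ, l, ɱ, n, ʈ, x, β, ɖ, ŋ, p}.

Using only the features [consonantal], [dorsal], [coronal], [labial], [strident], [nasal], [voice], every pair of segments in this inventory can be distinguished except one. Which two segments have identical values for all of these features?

Both /l/ and /ɖ/ are [+consonantal], [−dorsal], [+coronal], [−labial], [−strident], [−nasal], [+voice]. Since the list omits [sonorant], [lateral] and [anterior] — which do distinguish the alveolar lateral approximant from the voiced retroflex stop — this pair collapses; all other pairs remain distinct.

l, ɖ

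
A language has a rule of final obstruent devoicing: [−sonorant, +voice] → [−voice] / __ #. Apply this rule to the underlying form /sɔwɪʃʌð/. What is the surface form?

The only segment in the rule's environment that also matches [−sonorant, +voice] is /ð/. Applying [−voice] turns the voiced dental fricative into /θ/ (voiceless dental fricative), giving [sɔwɪʃʌθ].

[sɔwɪʃʌθ]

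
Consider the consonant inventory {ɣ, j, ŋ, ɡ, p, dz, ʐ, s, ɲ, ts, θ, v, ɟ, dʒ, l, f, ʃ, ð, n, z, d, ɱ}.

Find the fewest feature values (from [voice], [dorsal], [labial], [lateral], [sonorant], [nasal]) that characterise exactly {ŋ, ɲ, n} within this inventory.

[+nasal, -labial]

The class [+nasal], [-labial] has exactly /ŋ, ɲ, n/ as its extension in this inventory. No smaller conjunction from the listed features achieves this: [-labial] alone would also admit /ɣ, j, ɡ, dz, …/; [+nasal] alone would also admit /ɱ/; and checking the remaining single features turns up none with this extension.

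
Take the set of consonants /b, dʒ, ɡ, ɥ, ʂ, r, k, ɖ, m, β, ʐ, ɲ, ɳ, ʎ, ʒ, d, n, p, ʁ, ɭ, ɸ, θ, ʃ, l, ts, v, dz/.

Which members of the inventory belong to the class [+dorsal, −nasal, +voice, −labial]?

ɡ, ʎ, ʁ

Checking each segment against [+dorsal], [−nasal], [+voice], [−labial]: /ɡ/ (voiced velar stop), /ʎ/ (palatal lateral approximant), /ʁ/ (voiced uvular fricative) satisfy every feature; every other segment in the inventory fails at least one.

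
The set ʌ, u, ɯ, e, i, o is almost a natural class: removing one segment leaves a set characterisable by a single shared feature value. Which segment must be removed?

The remaining segments after removing /ʌ/ share [+tense]; /ʌ/ (mid back unrounded lax vowel) is [−tense]. For every other candidate removal, the leftover set fails to share any single feature value that the removed segment lacks.

ʌ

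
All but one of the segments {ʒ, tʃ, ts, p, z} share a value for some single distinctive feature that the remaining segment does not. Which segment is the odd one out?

[strident] (equivalently [labial], [coronal]) groups all but one: /ʒ, z, ts, tʃ/ share [+strident] while /p/ (voiceless bilabial stop) alone is [−strident]. Removing any other segment would not leave a single-feature class that excludes it.

p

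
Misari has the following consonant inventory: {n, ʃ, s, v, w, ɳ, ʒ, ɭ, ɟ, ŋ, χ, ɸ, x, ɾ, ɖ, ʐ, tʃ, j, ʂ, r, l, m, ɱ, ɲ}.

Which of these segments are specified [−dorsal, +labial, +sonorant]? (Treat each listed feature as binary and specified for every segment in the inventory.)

m, ɱ

First, the [−dorsal] segments are /n, ʃ, s, v, ɳ, ʒ, ɭ, ɸ, ɾ, ɖ, ʐ, tʃ, ʂ, r, l, m, ɱ/.
Within that set, [+labial] gives /v, ɸ, m, ɱ/.
Then [+sonorant] leaves /m, ɱ/.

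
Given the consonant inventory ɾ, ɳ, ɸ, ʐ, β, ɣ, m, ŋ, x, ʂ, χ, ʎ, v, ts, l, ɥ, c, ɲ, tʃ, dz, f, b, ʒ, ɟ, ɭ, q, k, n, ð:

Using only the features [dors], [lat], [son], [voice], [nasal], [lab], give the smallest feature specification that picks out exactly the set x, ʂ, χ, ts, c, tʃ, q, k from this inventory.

Every target segment is [−voice], [−labial]; each remaining inventory member fails at least one of these. Each conjunct is needed — [−labial] alone would also admit /ɾ, ɳ, ʐ, ɣ, …/; [−voice] alone would also admit /ɸ, f/ — and no other single listed feature has exactly this extension, so two is the minimum.

[−voice, −lab]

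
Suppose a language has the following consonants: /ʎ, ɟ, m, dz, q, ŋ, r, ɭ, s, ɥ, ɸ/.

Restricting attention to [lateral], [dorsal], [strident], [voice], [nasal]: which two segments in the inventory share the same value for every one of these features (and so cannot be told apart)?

ɟ, ɥ

/ɟ/ (voiced palatal stop) and /ɥ/ (labial-palatal glide) are both [-lateral], [+dorsal], [-strident], [+voice], [-nasal], so none of the listed features separates them. (They do differ in [sonorant], [continuant], [labial] and [round], which are not among the given features.) Every other pair in the inventory differs on at least one listed feature.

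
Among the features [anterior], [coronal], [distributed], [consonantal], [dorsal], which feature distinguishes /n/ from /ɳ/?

/n/ is the alveolar nasal and /ɳ/ is the retroflex nasal. Both are [+coronal], [−distributed], [+consonantal], [−dorsal]. /n/ is [+anterior] while /ɳ/ is [−anterior], so the distinguishing feature is [anterior].

[anterior]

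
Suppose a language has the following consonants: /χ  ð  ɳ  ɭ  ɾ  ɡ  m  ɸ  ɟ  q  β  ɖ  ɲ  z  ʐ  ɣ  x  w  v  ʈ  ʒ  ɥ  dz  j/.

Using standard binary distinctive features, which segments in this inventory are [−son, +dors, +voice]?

ɡ, ɟ, ɣ

Eliminate segments failing any feature: /χ, q, x/ are [−voice]; /ð, ɸ, β, ɖ, z, ʐ, v, ʈ, ʒ, dz/ are [−dorsal]; /ɳ, ɭ, ɾ, m, ɲ, w, ɥ, j/ are [+sonorant]. The remaining /ɡ, ɟ, ɣ/ satisfy [−sonorant], [+dorsal], [+voice].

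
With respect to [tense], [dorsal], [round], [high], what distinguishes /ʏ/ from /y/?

The two segments share [+dorsal], [+round], [+high]. The only feature from the list on which they differ: /ʏ/ is [−tense] while /y/ is [+tense].

[tense]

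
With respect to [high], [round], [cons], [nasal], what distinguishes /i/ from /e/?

[high]

/i/ is the high front unrounded tense vowel and /e/ is the mid front unrounded tense vowel. Both are [−round], [−consonantal], [−nasal]. /i/ is [+high] while /e/ is [−high], so the distinguishing feature is [high].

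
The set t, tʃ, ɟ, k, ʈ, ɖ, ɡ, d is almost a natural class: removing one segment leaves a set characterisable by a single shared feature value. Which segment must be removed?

tʃ

The remaining segments after removing /tʃ/ share [-delayed release]; /tʃ/ (voiceless postalveolar affricate) is [+delayed release]. For every other candidate removal, the leftover set fails to share any single feature value that the removed segment lacks.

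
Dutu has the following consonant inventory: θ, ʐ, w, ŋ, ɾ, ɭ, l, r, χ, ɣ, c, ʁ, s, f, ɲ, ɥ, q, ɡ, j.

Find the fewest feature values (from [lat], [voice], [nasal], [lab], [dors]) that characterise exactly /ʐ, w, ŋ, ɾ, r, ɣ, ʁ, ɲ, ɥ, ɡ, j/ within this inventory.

The class [+voice], [−lateral] has exactly /ʐ, w, ŋ, ɾ, r, ɣ, ʁ, ɲ, ɥ, ɡ, j/ as its extension in this inventory. No smaller conjunction from the listed features achieves this: [−lateral] alone would also admit /θ, χ, c, s, …/; [+voice] alone would also admit /ɭ, l/; and checking the remaining single features turns up none with this extension.

[+voice, −lat]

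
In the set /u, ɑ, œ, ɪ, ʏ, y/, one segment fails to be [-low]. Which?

Every segment except /ɑ/ is [-low]. /ɑ/ (low back unrounded vowel) is [+low], so it is the exception.

ɑ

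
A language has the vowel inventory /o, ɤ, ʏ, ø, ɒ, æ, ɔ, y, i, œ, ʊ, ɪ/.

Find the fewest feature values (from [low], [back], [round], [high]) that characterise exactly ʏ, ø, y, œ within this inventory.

[−back, +round]

Every target segment is [−back], [+round]; each remaining inventory member fails at least one of these. Each conjunct is needed — [+round] alone would also admit /o, ɒ, ɔ, ʊ/; [−back] alone would also admit /æ, i, ɪ/ — and no other single listed feature has exactly this extension, so two is the minimum.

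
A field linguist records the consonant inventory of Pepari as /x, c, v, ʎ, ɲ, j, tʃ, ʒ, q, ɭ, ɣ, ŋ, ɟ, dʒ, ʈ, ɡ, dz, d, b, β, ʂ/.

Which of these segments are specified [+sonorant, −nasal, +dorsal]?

ʎ, j

Checking each segment against [+sonorant], [−nasal], [+dorsal]: /ʎ/ (palatal lateral approximant), /j/ (palatal glide) satisfy every feature; every other segment in the inventory fails at least one.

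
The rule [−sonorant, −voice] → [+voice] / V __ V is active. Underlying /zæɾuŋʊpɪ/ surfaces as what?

The only segment in the rule's environment that also matches [−sonorant, −voice] is /p/. Applying [+voice] turns the voiceless bilabial stop into /b/ (voiced bilabial stop), giving [zæɾuŋʊbɪ].

[zæɾuŋʊbɪ]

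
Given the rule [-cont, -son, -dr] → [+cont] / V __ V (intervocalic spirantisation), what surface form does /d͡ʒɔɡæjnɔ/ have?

Only /ɡ/ occurs between two vowels (/ɔ/ __ /æ/) and matches the structural description. It is a voiced velar stop, so [-cont, -son, -dr] holds; changing it to [+continuant] with all other features held fixed yields /ɣ/ (voiced velar fricative). No other segment meets both the structural description and the environment, so the output is [d͡ʒɔɣæjnɔ].

[d͡ʒɔɣæjnɔ]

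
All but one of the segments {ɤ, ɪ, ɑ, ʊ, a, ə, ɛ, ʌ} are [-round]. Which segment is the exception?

/ʊ/ is the high back rounded lax vowel, which is [+round]; the rest — /ɑ, ɤ, ɛ, a, ʌ, ə, ɪ/ — are [-round].

ʊ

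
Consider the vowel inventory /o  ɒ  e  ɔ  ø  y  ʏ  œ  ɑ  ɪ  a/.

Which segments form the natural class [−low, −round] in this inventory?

The [−low] segments are /o, e, ɔ, ø, y, ʏ, œ, ɪ/.
Of those, [−round] leaves /e, ɪ/.

e, ɪ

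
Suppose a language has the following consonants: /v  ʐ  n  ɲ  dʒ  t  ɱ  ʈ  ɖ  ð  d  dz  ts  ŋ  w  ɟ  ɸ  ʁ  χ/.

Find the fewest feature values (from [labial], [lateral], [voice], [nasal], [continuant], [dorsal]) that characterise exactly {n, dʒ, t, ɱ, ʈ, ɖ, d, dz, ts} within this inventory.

[−continuant, −dorsal]

The class [−continuant], [−dorsal] has exactly /n, dʒ, t, ɱ, ʈ, ɖ, d, dz, ts/ as its extension in this inventory. No smaller conjunction from the listed features achieves this: [−dorsal] alone would also admit /v, ʐ, ð, ɸ/; [−continuant] alone would also admit /ɲ, ŋ, ɟ/; and checking the remaining single features turns up none with this extension.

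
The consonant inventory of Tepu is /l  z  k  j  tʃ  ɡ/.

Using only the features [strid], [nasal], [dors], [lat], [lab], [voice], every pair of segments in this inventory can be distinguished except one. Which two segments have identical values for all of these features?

On the given features, /j/ and /ɡ/ have an identical profile: [−strident], [−nasal], [+dorsal], [−lateral], [−labial], [+voice]. No other two segments in the inventory coincide on all 6 features. (They do differ in [sonorant], [continuant] and [back], which are not among the given features.)

j, ɡ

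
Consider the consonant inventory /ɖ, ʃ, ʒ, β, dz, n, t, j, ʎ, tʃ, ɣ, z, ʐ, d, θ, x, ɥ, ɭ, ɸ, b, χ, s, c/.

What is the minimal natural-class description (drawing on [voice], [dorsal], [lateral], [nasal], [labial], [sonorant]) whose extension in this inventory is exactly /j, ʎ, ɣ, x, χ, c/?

The class [−labial], [+dorsal] has exactly /j, ʎ, ɣ, x, χ, c/ as its extension in this inventory. No smaller conjunction from the listed features achieves this: [+dorsal] alone would also admit /ɥ/; [−labial] alone would also admit /ɖ, ʃ, ʒ, dz, …/; and checking the remaining single features turns up none with this extension.

[−labial, +dorsal]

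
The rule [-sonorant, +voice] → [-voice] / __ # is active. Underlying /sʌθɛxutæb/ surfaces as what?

[sʌθɛxutæp]

/b/ satisfies [-sonorant, +voice] and sits in __ #. The [-voice] counterpart of the voiced bilabial stop is /p/. Other segments in /sʌθɛxutæb/ either fail the structural description or are not in the environment, so the surface form is [sʌθɛxutæp].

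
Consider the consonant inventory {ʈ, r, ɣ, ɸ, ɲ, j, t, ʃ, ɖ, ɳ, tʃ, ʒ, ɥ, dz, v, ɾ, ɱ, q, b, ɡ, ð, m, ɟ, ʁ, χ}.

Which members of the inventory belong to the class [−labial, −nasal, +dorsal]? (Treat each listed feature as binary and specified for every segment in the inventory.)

Eliminate segments failing any feature: /ʈ, r, t, ʃ, ɖ, tʃ, ʒ, dz, ɾ, ð/ are [−dorsal]; /ɸ, ɥ, v, ɱ, b, m/ are [+labial]; /ɲ, ɳ/ are [+nasal]. The remaining /ɣ, j, q, ɡ, ɟ, ʁ, χ/ satisfy [−labial], [−nasal], [+dorsal].

ɣ, j, q, ɡ, ɟ, ʁ, χ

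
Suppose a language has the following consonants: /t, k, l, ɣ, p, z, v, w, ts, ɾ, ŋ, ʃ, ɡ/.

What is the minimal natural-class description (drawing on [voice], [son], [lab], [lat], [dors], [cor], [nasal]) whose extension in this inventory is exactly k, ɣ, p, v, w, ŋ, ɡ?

The target set is precisely the extension of [−coronal] in this inventory.

[−cor]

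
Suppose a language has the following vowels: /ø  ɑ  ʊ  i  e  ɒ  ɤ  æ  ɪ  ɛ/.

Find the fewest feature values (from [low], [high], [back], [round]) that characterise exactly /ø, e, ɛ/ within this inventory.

[-high, -low, -back]

Every target segment is [-high], [-low], [-back]; each remaining inventory member fails at least one of these. Each conjunct is needed — [-low, -back] alone would also admit /i, ɪ/; [-high, -back] alone would also admit /æ/; [-high, -low] alone would also admit /ɤ/ — and no other combination of two listed features has exactly this extension, so three is the minimum.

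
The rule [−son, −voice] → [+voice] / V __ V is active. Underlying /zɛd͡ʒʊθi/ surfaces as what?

The only segment in the rule's environment that also matches [−son, −voice] is /θ/. Applying [+voice] turns the voiceless dental fricative into /ð/ (voiced dental fricative), giving [zɛd͡ʒʊði].

[zɛd͡ʒʊði]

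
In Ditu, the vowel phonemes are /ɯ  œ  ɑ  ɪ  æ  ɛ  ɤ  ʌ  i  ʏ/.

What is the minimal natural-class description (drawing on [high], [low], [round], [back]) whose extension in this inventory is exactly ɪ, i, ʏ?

[+high, −back]

/ɪ, i, ʏ/ are all [+high], [−back], and no other segment in the inventory matches both values. Dropping any one of them over-generates: [−back] alone would also admit /œ, æ, ɛ/; [+high] alone would also admit /ɯ/. No other single listed feature picks out exactly this set either, so fewer than two features will not do.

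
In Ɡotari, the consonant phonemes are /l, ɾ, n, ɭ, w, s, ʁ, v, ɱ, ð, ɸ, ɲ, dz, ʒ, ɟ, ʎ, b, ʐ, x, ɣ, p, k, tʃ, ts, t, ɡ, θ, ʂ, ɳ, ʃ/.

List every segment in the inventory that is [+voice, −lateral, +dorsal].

Among the inventory, the [+voice] segments are /l, ɾ, n, ɭ, w, ʁ, v, ɱ, ð, ɲ, dz, ʒ, ɟ, ʎ, b, ʐ, ɣ, ɡ, ɳ/.
Intersecting with [−lateral] gives /ɾ, n, w, ʁ, v, ɱ, ð, ɲ, dz, ʒ, ɟ, b, ʐ, ɣ, ɡ, ɳ/.
Among these, [+dorsal] leaves /w, ʁ, ɲ, ɟ, ɣ, ɡ/.

w, ʁ, ɲ, ɟ, ɣ, ɡ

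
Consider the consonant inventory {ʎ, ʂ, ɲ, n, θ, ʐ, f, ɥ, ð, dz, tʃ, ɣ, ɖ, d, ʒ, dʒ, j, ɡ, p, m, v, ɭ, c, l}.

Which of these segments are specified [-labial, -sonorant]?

Checking each segment against [-labial], [-sonorant]: /ʂ/ (voiceless retroflex fricative), /θ/ (voiceless dental fricative), /ʐ/ (voiced retroflex fricative), /ð/ (voiced dental fricative), /dz/ (voiced alveolar affricate), /tʃ/ (voiceless postalveolar affricate), among others, satisfy every feature; every other segment in the inventory fails at least one.

ʂ, θ, ʐ, ð, dz, tʃ, ɣ, ɖ, d, ʒ, dʒ, ɡ, c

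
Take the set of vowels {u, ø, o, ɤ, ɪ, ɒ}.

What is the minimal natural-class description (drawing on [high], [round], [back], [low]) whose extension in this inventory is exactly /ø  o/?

/ø, o/ are all [-high], [-low], [+round], and no other segment in the inventory matches all three values. Dropping any one of them over-generates: [-low, +round] alone would also admit /u/; [-high, +round] alone would also admit /ɒ/; [-high, -low] alone would also admit /ɤ/. No other combination of two listed features picks out exactly this set either, so fewer than three features will not do.

[-high, -low, +round]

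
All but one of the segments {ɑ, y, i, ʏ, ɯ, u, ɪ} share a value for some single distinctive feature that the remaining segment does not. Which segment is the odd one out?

ɑ

[high] (equivalently [low]) groups all but one: /ʏ, i, ɪ, y, u, ɯ/ share [+high] while /ɑ/ (low back unrounded vowel) alone is [-high]. Removing any other segment would not leave a single-feature class that excludes it.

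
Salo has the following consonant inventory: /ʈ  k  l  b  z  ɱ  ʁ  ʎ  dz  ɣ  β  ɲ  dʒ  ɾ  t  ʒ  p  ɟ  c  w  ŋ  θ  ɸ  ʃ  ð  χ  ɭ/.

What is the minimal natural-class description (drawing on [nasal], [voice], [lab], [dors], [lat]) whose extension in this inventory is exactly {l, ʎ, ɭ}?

[+lat]

The target set is precisely the extension of [+lateral] in this inventory.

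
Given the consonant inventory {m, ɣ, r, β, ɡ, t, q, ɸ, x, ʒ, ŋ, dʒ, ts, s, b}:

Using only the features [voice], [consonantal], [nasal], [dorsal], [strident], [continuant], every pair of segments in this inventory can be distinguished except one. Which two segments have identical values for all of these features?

/β/ (voiced bilabial fricative) and /r/ (alveolar trill) are both [+voice], [+consonantal], [-nasal], [-dorsal], [-strident], [+continuant], so none of the listed features separates them. (They do differ in [sonorant], [labial] and [coronal], which are not among the given features.) Every other pair in the inventory differs on at least one listed feature.

β, r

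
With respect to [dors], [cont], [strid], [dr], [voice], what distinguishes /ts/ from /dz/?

[voice]

The two segments share [-dorsal], [-continuant], [+strident], [+delayed release]. The only feature from the list on which they differ: /ts/ is [-voice] while /dz/ is [+voice].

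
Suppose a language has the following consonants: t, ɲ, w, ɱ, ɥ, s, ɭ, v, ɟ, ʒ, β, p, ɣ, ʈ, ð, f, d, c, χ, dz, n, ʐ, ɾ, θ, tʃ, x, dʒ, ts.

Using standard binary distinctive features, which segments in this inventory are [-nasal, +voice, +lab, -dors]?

Among the inventory, the [-nasal] segments are /t, w, ɥ, s, ɭ, v, ɟ, ʒ, β, p, ɣ, ʈ, ð, f, d, c, χ, dz, ʐ, ɾ, θ, tʃ, x, dʒ, ts/.
Of those, [+voice] gives /w, ɥ, ɭ, v, ɟ, ʒ, β, ɣ, ð, d, dz, ʐ, ɾ, dʒ/.
Within that set, [+labial] gives /w, ɥ, v, β/.
Then [-dorsal] leaves /v, β/.

v, β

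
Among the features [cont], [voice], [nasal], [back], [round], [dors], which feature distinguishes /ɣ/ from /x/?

[voice]

/ɣ/ (voiced velar fricative) and /x/ (voiceless velar fricative) agree on [+continuant], [−nasal], [+back], [−round], [+dorsal]. They differ on [voice] (/ɣ/ [+], /x/ [−]).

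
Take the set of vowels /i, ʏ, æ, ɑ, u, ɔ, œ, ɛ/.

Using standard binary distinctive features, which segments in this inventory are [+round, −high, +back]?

First, the [+round] segments are /ʏ, u, ɔ, œ/.
Intersecting with [−high] gives /ɔ, œ/.
Then [+back] leaves /ɔ/.

ɔ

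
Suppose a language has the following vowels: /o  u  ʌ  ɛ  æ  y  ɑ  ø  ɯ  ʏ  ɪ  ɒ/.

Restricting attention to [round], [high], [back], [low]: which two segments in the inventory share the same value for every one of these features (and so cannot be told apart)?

On the given features, /ʏ/ and /y/ have an identical profile: [+round], [+high], [-back], [-low]. No other two segments in the inventory coincide on all 4 features. (They do differ in [tense], which is not among the given features.)

ʏ, y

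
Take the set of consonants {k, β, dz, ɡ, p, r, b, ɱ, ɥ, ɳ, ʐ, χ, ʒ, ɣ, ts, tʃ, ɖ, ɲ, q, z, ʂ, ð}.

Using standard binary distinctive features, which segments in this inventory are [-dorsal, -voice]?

p, ts, tʃ, ʂ

Checking each segment against [-dorsal], [-voice]: /p/ (voiceless bilabial stop), /ts/ (voiceless alveolar affricate), /tʃ/ (voiceless postalveolar affricate), /ʂ/ (voiceless retroflex fricative) satisfy every feature; every other segment in the inventory fails at least one.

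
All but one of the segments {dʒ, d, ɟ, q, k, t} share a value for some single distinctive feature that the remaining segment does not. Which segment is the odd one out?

[delayed release] (equivalently [strident]) groups all but one: /ɟ, d, t, q, k/ share [-delayed release] while /dʒ/ (voiced postalveolar affricate) alone is [+delayed release]. Removing any other segment would not leave a single-feature class that excludes it.

dʒ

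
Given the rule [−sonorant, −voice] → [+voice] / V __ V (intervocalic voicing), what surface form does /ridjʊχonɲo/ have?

/χ/ satisfies [−sonorant, −voice] and sits in V __ V. The [+voice] counterpart of the voiceless uvular fricative is /ʁ/. Other segments in /ridjʊχonɲo/ either fail the structural description or are not in the environment, so the surface form is [ridjʊʁonɲo].

[ridjʊʁonɲo]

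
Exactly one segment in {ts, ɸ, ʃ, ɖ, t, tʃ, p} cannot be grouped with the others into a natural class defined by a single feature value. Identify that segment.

ɖ

The remaining segments after removing /ɖ/ share [−voice]; /ɖ/ (voiced retroflex stop) is [+voice]. For every other candidate removal, the leftover set fails to share any single feature value that the removed segment lacks.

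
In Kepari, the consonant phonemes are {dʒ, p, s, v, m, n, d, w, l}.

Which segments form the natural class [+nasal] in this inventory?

The feature [nasal] marks segments produced with velum lowered (airflow through the nose). In this inventory /m, n/ have that property, so they are [+nasal]; /dʒ, p, s, v, d, w, l/ are [-nasal].

m, n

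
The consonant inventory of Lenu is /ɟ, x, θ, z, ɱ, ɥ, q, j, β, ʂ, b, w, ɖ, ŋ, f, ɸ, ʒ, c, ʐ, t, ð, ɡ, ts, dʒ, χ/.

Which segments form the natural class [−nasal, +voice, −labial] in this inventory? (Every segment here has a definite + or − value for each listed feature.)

Eliminate segments failing any feature: /x, θ, q, ʂ, f, ɸ, c, t, ts, χ/ are [−voice]; /ɱ, ŋ/ are [+nasal]; /ɥ, β, b, w/ are [+labial]. The remaining /ɟ, z, j, ɖ, ʒ, ʐ, ð, ɡ, dʒ/ satisfy [−nasal], [+voice], [−labial].

ɟ, z, j, ɖ, ʒ, ʐ, ð, ɡ, dʒ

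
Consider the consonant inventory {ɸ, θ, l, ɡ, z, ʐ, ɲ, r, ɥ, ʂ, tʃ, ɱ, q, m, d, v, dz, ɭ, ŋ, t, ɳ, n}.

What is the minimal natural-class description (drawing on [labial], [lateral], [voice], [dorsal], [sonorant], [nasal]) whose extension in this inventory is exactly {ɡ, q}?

/ɡ, q/ are all [-sonorant], [+dorsal], and no other segment in the inventory matches both values. Dropping any one of them over-generates: [+dorsal] alone would also admit /ɲ, ɥ, ŋ/; [-sonorant] alone would also admit /ɸ, θ, z, ʐ, …/. No other single listed feature picks out exactly this set either, so fewer than two features will not do.

[-sonorant, +dorsal]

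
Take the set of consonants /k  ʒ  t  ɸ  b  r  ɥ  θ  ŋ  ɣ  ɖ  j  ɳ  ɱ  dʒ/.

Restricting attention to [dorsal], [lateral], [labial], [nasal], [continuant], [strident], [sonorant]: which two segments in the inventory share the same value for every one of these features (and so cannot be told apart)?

Both /ɖ/ and /t/ are [−dorsal], [−lateral], [−labial], [−nasal], [−continuant], [−strident], [−sonorant]. Since the list omits [voice] and [anterior] — which do distinguish the voiced retroflex stop from the voiceless alveolar stop — this pair collapses; all other pairs remain distinct.

ɖ, t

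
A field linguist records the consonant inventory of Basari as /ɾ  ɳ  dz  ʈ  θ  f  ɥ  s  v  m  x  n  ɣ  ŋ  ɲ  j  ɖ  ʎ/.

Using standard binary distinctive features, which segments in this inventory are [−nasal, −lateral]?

First, the [−nasal] segments are /ɾ, dz, ʈ, θ, f, ɥ, s, v, x, ɣ, j, ɖ, ʎ/.
Among these, [−lateral] leaves /ɾ, dz, ʈ, θ, f, ɥ, s, v, x, ɣ, j, ɖ/.

ɾ, dz, ʈ, θ, f, ɥ, s, v, x, ɣ, j, ɖ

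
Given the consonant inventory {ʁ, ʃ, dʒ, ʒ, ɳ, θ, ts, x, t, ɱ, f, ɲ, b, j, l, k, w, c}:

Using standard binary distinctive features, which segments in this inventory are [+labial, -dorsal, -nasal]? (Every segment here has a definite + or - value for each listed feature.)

f, b

Eliminate segments failing any feature: /ʁ, ʃ, dʒ, ʒ, ɳ, θ, ts, x, t, ɲ, j, l, k, c/ are [-labial]; /ɱ/ is [+nasal]; /w/ is [+dorsal]. The remaining /f, b/ satisfy [+labial], [-dorsal], [-nasal].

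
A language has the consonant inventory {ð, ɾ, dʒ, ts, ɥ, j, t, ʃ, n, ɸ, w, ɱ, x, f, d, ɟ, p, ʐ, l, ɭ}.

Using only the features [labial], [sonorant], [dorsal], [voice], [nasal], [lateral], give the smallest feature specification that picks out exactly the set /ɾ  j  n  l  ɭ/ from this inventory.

[+sonorant, −labial]

/ɾ, j, n, l, ɭ/ are all [+sonorant], [−labial], and no other segment in the inventory matches both values. Dropping any one of them over-generates: [−labial] alone would also admit /ð, dʒ, ts, t, …/; [+sonorant] alone would also admit /ɥ, w, ɱ/. No other single listed feature picks out exactly this set either, so fewer than two features will not do.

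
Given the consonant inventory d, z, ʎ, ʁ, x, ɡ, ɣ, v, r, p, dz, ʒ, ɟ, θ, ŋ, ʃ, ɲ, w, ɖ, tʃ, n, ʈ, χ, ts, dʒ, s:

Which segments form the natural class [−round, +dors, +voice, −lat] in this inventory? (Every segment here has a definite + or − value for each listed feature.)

ʁ, ɡ, ɣ, ɟ, ŋ, ɲ

Eliminate segments failing any feature: /d, z, v, r, p, dz, ʒ, θ, ʃ, ɖ, tʃ, n, ʈ, ts, dʒ, s/ are [−dorsal]; /ʎ/ is [+lateral]; /x, χ/ are [−voice]; /w/ is [+round]. The remaining /ʁ, ɡ, ɣ, ɟ, ŋ, ɲ/ satisfy [−round], [+dorsal], [+voice], [−lateral].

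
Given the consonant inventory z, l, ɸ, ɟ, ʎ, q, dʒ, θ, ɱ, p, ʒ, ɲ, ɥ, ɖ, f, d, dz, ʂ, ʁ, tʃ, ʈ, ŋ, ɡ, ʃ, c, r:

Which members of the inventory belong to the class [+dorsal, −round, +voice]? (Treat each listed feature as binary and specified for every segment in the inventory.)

Among the inventory, the [+dorsal] segments are /ɟ, ʎ, q, ɲ, ɥ, ʁ, ŋ, ɡ, c/.
Of those, [−round] gives /ɟ, ʎ, q, ɲ, ʁ, ŋ, ɡ, c/.
Intersecting with [+voice] leaves /ɟ, ʎ, ɲ, ʁ, ŋ, ɡ/.

ɟ, ʎ, ɲ, ʁ, ŋ, ɡ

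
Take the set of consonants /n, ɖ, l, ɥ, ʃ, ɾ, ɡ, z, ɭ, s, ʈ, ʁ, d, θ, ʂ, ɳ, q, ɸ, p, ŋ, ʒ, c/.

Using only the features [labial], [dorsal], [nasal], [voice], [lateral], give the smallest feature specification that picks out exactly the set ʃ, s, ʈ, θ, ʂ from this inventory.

[-voice, -labial, -dorsal]

Every target segment is [-voice], [-labial], [-dorsal]; each remaining inventory member fails at least one of these. Each conjunct is needed — [-labial, -dorsal] alone would also admit /n, ɖ, l, ɾ, …/; [-voice, -dorsal] alone would also admit /ɸ, p/; [-voice, -labial] alone would also admit /q, c/ — and no other combination of two listed features has exactly this extension, so three is the minimum.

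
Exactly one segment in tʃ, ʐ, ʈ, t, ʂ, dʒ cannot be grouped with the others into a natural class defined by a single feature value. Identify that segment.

[anterior] groups all but one: /ʈ, tʃ, ʐ, dʒ, ʂ/ share [-anterior] while /t/ (voiceless alveolar stop) alone is [+anterior]. Removing any other segment would not leave a single-feature class that excludes it.

t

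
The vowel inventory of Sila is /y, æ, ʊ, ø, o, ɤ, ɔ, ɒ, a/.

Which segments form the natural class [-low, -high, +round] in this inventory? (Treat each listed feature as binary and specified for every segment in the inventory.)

Among the inventory, the [-low] segments are /y, ʊ, ø, o, ɤ, ɔ/.
Intersecting with [-high] gives /ø, o, ɤ, ɔ/.
Intersecting with [+round] leaves /ø, o, ɔ/.

ø, o, ɔ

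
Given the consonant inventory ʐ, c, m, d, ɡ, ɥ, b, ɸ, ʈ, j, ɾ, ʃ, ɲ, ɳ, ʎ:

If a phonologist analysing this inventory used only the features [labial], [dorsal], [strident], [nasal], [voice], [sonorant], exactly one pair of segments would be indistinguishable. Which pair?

ʎ, j

On the given features, /ʎ/ and /j/ have an identical profile: [−labial], [+dorsal], [−strident], [−nasal], [+voice], [+sonorant]. No other two segments in the inventory coincide on all 6 features. (They do differ in [lateral], which is not among the given features.)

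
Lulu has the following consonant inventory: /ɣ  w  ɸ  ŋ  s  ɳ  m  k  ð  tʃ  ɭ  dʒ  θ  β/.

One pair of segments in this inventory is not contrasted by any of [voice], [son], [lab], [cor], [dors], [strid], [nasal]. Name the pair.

/s/ (voiceless alveolar fricative) and /tʃ/ (voiceless postalveolar affricate) are both [-voice], [-sonorant], [-labial], [+coronal], [-dorsal], [+strident], [-nasal], so none of the listed features separates them. (They do differ in [continuant], [anterior] and [distributed], which are not among the given features.) Every other pair in the inventory differs on at least one listed feature.

s, tʃ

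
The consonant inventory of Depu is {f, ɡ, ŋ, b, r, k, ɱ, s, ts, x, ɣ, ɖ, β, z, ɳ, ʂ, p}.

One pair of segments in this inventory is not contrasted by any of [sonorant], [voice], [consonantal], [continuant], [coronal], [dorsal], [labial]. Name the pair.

ʂ, s

Both /ʂ/ and /s/ are [−sonorant], [−voice], [+consonantal], [+continuant], [+coronal], [−dorsal], [−labial]. Since the list omits [anterior] — which does distinguish the voiceless retroflex fricative from the voiceless alveolar fricative — this pair collapses; all other pairs remain distinct.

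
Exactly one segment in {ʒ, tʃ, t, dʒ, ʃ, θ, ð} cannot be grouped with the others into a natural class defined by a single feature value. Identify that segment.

t

/θ, ʒ, tʃ, ð, dʒ, ʃ/ are all [+distributed], but /t/ (voiceless alveolar stop) is [-distributed]. No other single segment can be removed to leave a set sharing one feature value that the removed segment lacks, so /t/ is the odd one out.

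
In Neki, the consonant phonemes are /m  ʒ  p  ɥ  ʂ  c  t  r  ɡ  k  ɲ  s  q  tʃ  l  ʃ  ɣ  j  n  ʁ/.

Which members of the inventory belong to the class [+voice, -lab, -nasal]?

ʒ, r, ɡ, l, ɣ, j, ʁ

Eliminate segments failing any feature: /m, ɥ/ are [+labial]; /p, ʂ, c, t, k, s, q, tʃ, ʃ/ are [-voice]; /ɲ, n/ are [+nasal]. The remaining /ʒ, r, ɡ, l, ɣ, j, ʁ/ satisfy [+voice], [-labial], [-nasal].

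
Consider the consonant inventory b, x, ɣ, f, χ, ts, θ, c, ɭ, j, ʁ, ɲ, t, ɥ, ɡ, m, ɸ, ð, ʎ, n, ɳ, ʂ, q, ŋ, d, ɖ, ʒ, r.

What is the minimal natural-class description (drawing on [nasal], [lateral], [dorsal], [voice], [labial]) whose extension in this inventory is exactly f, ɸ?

Every target segment is [-voice], [+labial]; each remaining inventory member fails at least one of these. Each conjunct is needed — [+labial] alone would also admit /b, ɥ, m/; [-voice] alone would also admit /x, χ, ts, θ, …/ — and no other single listed feature has exactly this extension, so two is the minimum.

[-voice, +labial]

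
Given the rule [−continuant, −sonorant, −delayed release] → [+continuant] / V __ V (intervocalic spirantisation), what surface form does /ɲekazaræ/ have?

Only /k/ occurs between two vowels (/e/ __ /a/) and matches the structural description. It is a voiceless velar stop, so [−continuant, −sonorant, −delayed release] holds; changing it to [+continuant] with all other features held fixed yields /x/ (voiceless velar fricative). No other segment meets both the structural description and the environment, so the output is [ɲexazaræ].

[ɲexazaræ]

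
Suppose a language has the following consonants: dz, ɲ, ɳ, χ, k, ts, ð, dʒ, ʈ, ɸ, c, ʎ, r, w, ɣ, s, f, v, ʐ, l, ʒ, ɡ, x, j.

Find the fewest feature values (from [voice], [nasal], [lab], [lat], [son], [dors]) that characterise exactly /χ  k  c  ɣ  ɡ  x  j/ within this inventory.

The class [−nasal], [−lateral], [−labial], [+dorsal] has exactly /χ, k, c, ɣ, ɡ, x, j/ as its extension in this inventory. No smaller conjunction from the listed features achieves this: [−lateral, −labial, +dorsal] alone would also admit /ɲ/; [−nasal, −labial, +dorsal] alone would also admit /ʎ/; [−nasal, −lateral, +dorsal] alone would also admit /w/; [−nasal, −lateral, −labial] alone would also admit /dz, ts, ð, dʒ, …/; and checking the remaining three-feature bundles turns up none with this extension.

[−nasal, −lat, −lab, +dors]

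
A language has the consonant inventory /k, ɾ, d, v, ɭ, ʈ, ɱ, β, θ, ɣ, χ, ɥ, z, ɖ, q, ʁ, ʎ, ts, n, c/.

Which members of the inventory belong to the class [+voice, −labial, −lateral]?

Eliminate segments failing any feature: /k, ʈ, θ, χ, q, ts, c/ are [−voice]; /v, ɱ, β, ɥ/ are [+labial]; /ɭ, ʎ/ are [+lateral]. The remaining /ɾ, d, ɣ, z, ɖ, ʁ, n/ satisfy [+voice], [−labial], [−lateral].

ɾ, d, ɣ, z, ɖ, ʁ, n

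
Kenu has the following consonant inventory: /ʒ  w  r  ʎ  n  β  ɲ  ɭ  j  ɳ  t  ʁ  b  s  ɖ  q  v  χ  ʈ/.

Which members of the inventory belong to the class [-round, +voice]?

Eliminate segments failing any feature: /w/ is [+round]; /t, s, q, χ, ʈ/ are [-voice]. The remaining /ʒ, r, ʎ, n, β, ɲ, ɭ, j, ɳ, ʁ, b, ɖ, v/ satisfy [-round], [+voice].

ʒ, r, ʎ, n, β, ɲ, ɭ, j, ɳ, ʁ, b, ɖ, v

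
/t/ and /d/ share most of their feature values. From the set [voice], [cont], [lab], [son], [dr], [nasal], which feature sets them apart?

/t/ is the voiceless alveolar stop and /d/ is the voiced alveolar stop. Both are [−continuant], [−labial], [−sonorant], [−delayed release], [−nasal]. /t/ is [−voice] while /d/ is [+voice], so the distinguishing feature is [voice].

[voice]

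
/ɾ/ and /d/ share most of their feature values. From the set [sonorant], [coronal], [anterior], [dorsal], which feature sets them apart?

[sonorant]

/ɾ/ (alveolar tap) and /d/ (voiced alveolar stop) agree on [+coronal], [+anterior], [−dorsal]. They differ on [sonorant] (/ɾ/ [+], /d/ [−]).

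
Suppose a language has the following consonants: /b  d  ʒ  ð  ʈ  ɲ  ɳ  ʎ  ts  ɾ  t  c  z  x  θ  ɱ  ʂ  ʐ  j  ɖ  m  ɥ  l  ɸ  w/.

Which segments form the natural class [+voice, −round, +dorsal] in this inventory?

ɲ, ʎ, j

Among the inventory, the [+voice] segments are /b, d, ʒ, ð, ɲ, ɳ, ʎ, ɾ, z, ɱ, ʐ, j, ɖ, m, ɥ, l, w/.
Then [−round] gives /b, d, ʒ, ð, ɲ, ɳ, ʎ, ɾ, z, ɱ, ʐ, j, ɖ, m, l/.
Then [+dorsal] leaves /ɲ, ʎ, j/.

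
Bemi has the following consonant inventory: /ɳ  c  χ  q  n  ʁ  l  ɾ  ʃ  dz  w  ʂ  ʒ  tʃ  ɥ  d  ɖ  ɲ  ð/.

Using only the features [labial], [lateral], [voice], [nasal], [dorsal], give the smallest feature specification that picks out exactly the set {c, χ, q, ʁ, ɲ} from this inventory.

[−labial, +dorsal]

Every target segment is [−labial], [+dorsal]; each remaining inventory member fails at least one of these. Each conjunct is needed — [+dorsal] alone would also admit /w, ɥ/; [−labial] alone would also admit /ɳ, n, l, ɾ, …/ — and no other single listed feature has exactly this extension, so two is the minimum.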